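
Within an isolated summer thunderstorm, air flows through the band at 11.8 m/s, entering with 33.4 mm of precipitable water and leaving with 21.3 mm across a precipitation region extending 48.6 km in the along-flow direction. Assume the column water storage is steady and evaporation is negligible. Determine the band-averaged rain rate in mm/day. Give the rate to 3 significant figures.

R ≈ 254 mm/day

Column moisture flux per unit crosswind length is F = V × PW.
Inflow: F_in = 11.8 × 33.4 = 394.12 mm·m/s
Outflow: F_out = 11.8 × 21.3 = 251.34 mm·m/s
Steady-state rate R = (F_in − F_out)/L = (394.12 − 251.34) / 48600 m = 2.938e-03 mm/s.
R = 2.938e-03 × 3600 × 24 = 254 mm/day.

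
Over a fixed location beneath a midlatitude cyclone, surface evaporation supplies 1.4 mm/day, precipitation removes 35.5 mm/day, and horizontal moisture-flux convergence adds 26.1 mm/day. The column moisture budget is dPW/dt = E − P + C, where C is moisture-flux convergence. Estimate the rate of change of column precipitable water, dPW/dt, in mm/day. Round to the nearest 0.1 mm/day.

dPW/dt = E − P + C = 1.4 − 35.5 + (26.1) = -8.0 mm/day.

dPW/dt ≈ -8.0 mm/day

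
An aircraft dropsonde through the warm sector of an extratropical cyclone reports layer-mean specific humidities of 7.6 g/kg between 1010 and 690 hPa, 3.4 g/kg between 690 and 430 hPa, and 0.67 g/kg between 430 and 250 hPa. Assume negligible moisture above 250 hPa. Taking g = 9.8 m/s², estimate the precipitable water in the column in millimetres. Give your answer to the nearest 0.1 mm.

PW ≈ 35.1 mm

Precipitable water is the column-integrated vapour mass per unit area: PW = (1/g) Σ q̄ Δp, with q in kg/kg and Δp in Pa (1 kg/m² of water = 1 mm).
Layer 1010–690 hPa: Δp = 320 hPa = 32000 Pa, q̄ = 0.0076 kg/kg → 0.0076 × 32000 / 9.8 = 24.82 mm
Layer 690–430 hPa: Δp = 260 hPa = 26000 Pa, q̄ = 0.0034 kg/kg → 0.0034 × 26000 / 9.8 = 9.02 mm
Layer 430–250 hPa: Δp = 180 hPa = 18000 Pa, q̄ = 0.00067 kg/kg → 0.00067 × 18000 / 9.8 = 1.23 mm
PW = 24.82 + 9.02 + 1.23 = 35.07 ≈ 35.1 mm.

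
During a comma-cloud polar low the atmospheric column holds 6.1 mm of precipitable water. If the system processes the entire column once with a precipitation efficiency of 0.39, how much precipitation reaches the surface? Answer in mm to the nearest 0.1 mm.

precipitation ≈ 2.4 mm

Precipitation = ε × PW = 0.39 × 6.1 = 2.4 mm.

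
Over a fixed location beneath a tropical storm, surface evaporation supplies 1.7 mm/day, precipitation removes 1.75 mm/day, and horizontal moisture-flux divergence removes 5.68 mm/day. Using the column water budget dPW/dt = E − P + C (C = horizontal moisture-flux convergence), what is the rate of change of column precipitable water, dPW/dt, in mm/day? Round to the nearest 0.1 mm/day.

dPW/dt = E − P + C = 1.7 − 1.75 + (-5.68) = -5.7 mm/day.

dPW/dt ≈ -5.7 mm/day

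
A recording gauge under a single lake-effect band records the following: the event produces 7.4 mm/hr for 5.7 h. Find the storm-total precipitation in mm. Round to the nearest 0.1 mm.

Total = Σ Rᵢ Δtᵢ = 7.4 × 5.7
      = 42.18 = 42.2 mm.

total ≈ 42.2 mm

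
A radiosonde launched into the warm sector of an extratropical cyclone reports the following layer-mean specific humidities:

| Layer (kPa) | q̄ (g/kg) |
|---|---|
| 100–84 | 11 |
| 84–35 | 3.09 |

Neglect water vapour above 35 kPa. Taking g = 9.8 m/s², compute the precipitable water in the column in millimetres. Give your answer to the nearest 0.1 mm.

Precipitable water is the column-integrated vapour mass per unit area: PW = (1/g) Σ q̄ Δp, with q in kg/kg and Δp in Pa (1 kg/m² of water = 1 mm).
Layer 100–84 kPa: Δp = 160 hPa = 16000 Pa, q̄ = 0.011 kg/kg → 0.011 × 16000 / 9.8 = 17.96 mm
Layer 84–35 kPa: Δp = 490 hPa = 49000 Pa, q̄ = 0.00309 kg/kg → 0.00309 × 49000 / 9.8 = 15.45 mm
PW = 17.96 + 15.45 = 33.41 ≈ 33.4 mm.

PW ≈ 33.4 mm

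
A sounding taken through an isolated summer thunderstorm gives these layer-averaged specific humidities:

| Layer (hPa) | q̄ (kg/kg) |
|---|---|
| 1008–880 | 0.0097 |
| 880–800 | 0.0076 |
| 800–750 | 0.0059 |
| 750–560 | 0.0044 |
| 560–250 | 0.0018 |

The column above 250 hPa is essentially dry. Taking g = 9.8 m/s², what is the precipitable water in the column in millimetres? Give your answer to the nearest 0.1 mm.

PW ≈ 36.1 mm

Precipitable water is the column-integrated vapour mass per unit area: PW = (1/g) Σ q̄ Δp, with q in kg/kg and Δp in Pa (1 kg/m² of water = 1 mm).
Layer 1008–880 hPa: Δp = 128 hPa = 12800 Pa, q̄ = 0.0097 kg/kg → 0.0097 × 12800 / 9.8 = 12.67 mm
Layer 880–800 hPa: Δp = 80 hPa = 8000 Pa, q̄ = 0.0076 kg/kg → 0.0076 × 8000 / 9.8 = 6.20 mm
Layer 800–750 hPa: Δp = 50 hPa = 5000 Pa, q̄ = 0.0059 kg/kg → 0.0059 × 5000 / 9.8 = 3.01 mm
Layer 750–560 hPa: Δp = 190 hPa = 19000 Pa, q̄ = 0.0044 kg/kg → 0.0044 × 19000 / 9.8 = 8.53 mm
Layer 560–250 hPa: Δp = 310 hPa = 31000 Pa, q̄ = 0.0018 kg/kg → 0.0018 × 31000 / 9.8 = 5.69 mm
PW = 12.67 + 6.20 + 3.01 + 8.53 + 5.69 = 36.10 ≈ 36.1 mm.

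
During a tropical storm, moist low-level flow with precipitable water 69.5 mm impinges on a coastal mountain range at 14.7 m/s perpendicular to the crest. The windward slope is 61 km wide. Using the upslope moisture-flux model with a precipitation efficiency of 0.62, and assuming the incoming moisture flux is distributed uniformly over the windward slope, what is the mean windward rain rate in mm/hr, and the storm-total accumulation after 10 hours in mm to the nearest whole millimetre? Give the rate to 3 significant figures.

R ≈ 37.4 mm/hr; total ≈ 374 mm

Incoming column moisture flux per unit ridge length: F = V × PW = 14.7 × 69.5 = 1021.65 mm·m/s.
Spread over the 61 km slope with efficiency ε = 0.62: R = ε·F/W = 0.62 × 1021.65 / 61000 m = 1.038e-02 mm/s.
R = 1.038e-02 × 3600 = 37.4 mm/hr.
Over 10 h: total = 37.4 × 10 = 374 mm.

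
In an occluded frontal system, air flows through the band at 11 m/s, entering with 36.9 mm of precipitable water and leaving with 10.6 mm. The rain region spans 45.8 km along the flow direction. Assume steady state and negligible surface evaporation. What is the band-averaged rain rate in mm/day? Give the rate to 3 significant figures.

Column moisture flux per unit crosswind length is F = V × PW.
Inflow: F_in = 11 × 36.9 = 405.9 mm·m/s
Outflow: F_out = 11 × 10.6 = 116.6 mm·m/s
Steady-state rate R = (F_in − F_out)/L = (405.9 − 116.6) / 45800 m = 6.317e-03 mm/s.
R = 6.317e-03 × 3600 × 24 = 546 mm/day.

R ≈ 546 mm/day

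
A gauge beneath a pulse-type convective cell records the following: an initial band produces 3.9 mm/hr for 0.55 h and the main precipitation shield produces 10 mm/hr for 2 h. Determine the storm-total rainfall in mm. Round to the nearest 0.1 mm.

Total = Σ Rᵢ Δtᵢ = 3.9 × 0.55 + 10 × 2
      = 2.145 + 20 = 22.1 mm.

total ≈ 22.1 mm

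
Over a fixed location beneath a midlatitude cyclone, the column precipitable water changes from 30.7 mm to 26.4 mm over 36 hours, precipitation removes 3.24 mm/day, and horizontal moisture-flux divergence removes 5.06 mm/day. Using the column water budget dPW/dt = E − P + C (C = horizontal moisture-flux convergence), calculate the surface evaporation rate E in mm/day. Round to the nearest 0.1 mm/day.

E ≈ 5.4 mm/day

dPW/dt = (26.4 − 30.7) mm / (36/24 day) = -2.867 mm/day.
E = dPW/dt + P − C = (-2.867) + 3.24 − (-5.06) = 5.4 mm/day.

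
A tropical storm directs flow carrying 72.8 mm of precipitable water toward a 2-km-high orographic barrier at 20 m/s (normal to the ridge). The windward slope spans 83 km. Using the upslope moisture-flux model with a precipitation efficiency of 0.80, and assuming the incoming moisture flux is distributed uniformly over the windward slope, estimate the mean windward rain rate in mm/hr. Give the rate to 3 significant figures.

Incoming column moisture flux per unit ridge length: F = V × PW = 20 × 72.8 = 1456 mm·m/s.
Spread over the 83 km slope with efficiency ε = 0.80: R = ε·F/W = 0.80 × 1456 / 83000 m = 1.403e-02 mm/s.
R = 1.403e-02 × 3600 = 50.5 mm/hr.

R ≈ 50.5 mm/hr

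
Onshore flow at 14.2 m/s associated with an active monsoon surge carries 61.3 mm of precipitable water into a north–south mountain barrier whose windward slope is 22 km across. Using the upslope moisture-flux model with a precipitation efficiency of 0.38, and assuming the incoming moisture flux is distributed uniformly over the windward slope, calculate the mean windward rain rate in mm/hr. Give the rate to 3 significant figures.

Incoming column moisture flux per unit ridge length: F = V × PW = 14.2 × 61.3 = 870.46 mm·m/s.
Spread over the 22 km slope with efficiency ε = 0.38: R = ε·F/W = 0.38 × 870.46 / 22000 m = 1.504e-02 mm/s.
R = 1.504e-02 × 3600 = 54.1 mm/hr.

R ≈ 54.1 mm/hr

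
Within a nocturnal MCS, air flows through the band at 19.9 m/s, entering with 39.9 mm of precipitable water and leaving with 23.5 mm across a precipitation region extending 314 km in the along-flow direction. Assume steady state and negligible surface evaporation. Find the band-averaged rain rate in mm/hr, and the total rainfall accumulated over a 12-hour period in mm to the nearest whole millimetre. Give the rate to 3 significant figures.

R ≈ 3.74 mm/hr; total ≈ 45 mm

Column moisture flux per unit crosswind length is F = V × PW.
Inflow: F_in = 19.9 × 39.9 = 794.01 mm·m/s
Outflow: F_out = 19.9 × 23.5 = 467.65 mm·m/s
Steady-state rate R = (F_in − F_out)/L = (794.01 − 467.65) / 314000 m = 1.039e-03 mm/s.
R = 1.039e-03 × 3600 = 3.74 mm/hr.
Over 12 h: total = 3.74 × 12 = 44.88 ≈ 45 mm.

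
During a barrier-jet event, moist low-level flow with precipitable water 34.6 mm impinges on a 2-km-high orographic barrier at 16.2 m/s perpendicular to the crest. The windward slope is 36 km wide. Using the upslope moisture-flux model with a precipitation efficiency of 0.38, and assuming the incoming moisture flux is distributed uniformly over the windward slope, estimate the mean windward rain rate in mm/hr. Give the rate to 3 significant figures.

R ≈ 21.3 mm/hr

Incoming column moisture flux per unit ridge length: F = V × PW = 16.2 × 34.6 = 560.52 mm·m/s.
Spread over the 36 km slope with efficiency ε = 0.38: R = ε·F/W = 0.38 × 560.52 / 36000 m = 5.917e-03 mm/s.
R = 5.917e-03 × 3600 = 21.3 mm/hr.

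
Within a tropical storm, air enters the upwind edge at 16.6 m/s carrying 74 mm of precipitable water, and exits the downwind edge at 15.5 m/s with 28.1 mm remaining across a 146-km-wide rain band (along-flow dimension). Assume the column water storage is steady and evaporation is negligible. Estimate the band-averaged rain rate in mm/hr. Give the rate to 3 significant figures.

Column moisture flux per unit crosswind length is F = V × PW.
Inflow: F_in = 16.6 × 74 = 1228.4 mm·m/s
Outflow: F_out = 15.5 × 28.1 = 435.55 mm·m/s
Steady-state rate R = (F_in − F_out)/L = (1228.4 − 435.55) / 146000 m = 5.430e-03 mm/s.
R = 5.430e-03 × 3600 = 19.5 mm/hr.

R ≈ 19.5 mm/hr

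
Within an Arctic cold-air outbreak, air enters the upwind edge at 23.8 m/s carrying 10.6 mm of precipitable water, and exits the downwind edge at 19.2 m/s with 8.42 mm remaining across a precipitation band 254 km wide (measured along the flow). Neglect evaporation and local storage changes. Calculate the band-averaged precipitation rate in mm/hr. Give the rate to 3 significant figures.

R ≈ 1.28 mm/hr

Column moisture flux per unit crosswind length is F = V × PW.
Inflow: F_in = 23.8 × 10.6 = 252.28 mm·m/s
Outflow: F_out = 19.2 × 8.42 = 161.664 mm·m/s
Steady-state rate R = (F_in − F_out)/L = (252.28 − 161.664) / 254000 m = 3.568e-04 mm/s.
R = 3.568e-04 × 3600 = 1.28 mm/hr.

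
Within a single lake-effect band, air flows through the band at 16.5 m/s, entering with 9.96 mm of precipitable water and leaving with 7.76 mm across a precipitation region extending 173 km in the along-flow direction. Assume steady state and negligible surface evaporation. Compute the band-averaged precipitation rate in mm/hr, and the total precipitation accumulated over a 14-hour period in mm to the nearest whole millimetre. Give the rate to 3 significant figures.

R ≈ 0.755 mm/hr; total ≈ 11 mm

Column moisture flux per unit crosswind length is F = V × PW.
Inflow: F_in = 16.5 × 9.96 = 164.34 mm·m/s
Outflow: F_out = 16.5 × 7.76 = 128.04 mm·m/s
Steady-state rate R = (F_in − F_out)/L = (164.34 − 128.04) / 173000 m = 2.098e-04 mm/s.
R = 2.098e-04 × 3600 = 0.755 mm/hr.
Over 14 h: total = 0.755 × 14 = 10.57 ≈ 11 mm.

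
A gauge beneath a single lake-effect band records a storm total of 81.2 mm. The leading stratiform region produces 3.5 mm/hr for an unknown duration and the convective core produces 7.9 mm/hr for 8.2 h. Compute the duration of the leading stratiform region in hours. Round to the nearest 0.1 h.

duration ≈ 4.7 h

Known phases: 7.9 × 8.2 = 64.78 mm.
Remaining depth = 81.2 − 64.78 = 16.42 mm.
Duration = 16.42 / 3.5 = 4.7 h.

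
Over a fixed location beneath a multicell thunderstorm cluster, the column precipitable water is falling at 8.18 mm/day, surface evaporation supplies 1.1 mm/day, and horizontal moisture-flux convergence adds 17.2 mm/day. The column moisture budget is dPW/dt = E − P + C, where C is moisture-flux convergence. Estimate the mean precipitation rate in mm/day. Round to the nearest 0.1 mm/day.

P ≈ 26.5 mm/day

dPW/dt = -8.18 mm/day.
P = E + C − dPW/dt = 1.1 + (17.2) − (-8.18) = 26.5 mm/day.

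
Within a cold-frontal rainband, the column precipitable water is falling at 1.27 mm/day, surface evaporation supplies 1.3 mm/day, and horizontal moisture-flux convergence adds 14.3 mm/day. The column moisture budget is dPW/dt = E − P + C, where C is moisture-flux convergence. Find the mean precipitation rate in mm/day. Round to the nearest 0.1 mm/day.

dPW/dt = -1.27 mm/day.
P = E + C − dPW/dt = 1.3 + (14.3) − (-1.27) = 16.9 mm/day.

P ≈ 16.9 mm/day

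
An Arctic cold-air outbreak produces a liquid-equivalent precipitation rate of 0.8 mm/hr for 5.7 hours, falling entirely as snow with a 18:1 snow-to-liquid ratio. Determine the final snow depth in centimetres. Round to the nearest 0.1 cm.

snow depth ≈ 8.2 cm

Liquid-equivalent depth = 0.8 × 5.7 = 4.56 mm.
Snow depth = 4.56 mm × 18 = 82.08 mm = 8.2 cm.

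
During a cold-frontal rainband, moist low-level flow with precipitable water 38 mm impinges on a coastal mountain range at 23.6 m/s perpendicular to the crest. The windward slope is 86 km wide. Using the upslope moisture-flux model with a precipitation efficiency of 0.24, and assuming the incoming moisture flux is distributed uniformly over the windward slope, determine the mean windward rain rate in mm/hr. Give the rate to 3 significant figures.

R ≈ 9.01 mm/hr

Incoming column moisture flux per unit ridge length: F = V × PW = 23.6 × 38 = 896.8 mm·m/s.
Spread over the 86 km slope with efficiency ε = 0.24: R = ε·F/W = 0.24 × 896.8 / 86000 m = 2.503e-03 mm/s.
R = 2.503e-03 × 3600 = 9.01 mm/hr.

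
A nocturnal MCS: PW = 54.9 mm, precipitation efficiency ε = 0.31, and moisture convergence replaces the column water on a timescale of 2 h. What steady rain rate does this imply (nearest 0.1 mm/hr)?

R ≈ 8.5 mm/hr

Each overturning extracts ε × PW = 0.31 × 54.9 = 17.019 mm.
Rate = ε·PW / τ = 17.019 / 2 h = 8.5 mm/hr.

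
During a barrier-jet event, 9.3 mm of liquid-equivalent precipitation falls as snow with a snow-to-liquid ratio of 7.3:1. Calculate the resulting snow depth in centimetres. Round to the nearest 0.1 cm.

snow depth ≈ 6.8 cm

Snow depth = liquid × ratio = 9.3 mm × 7.3 = 67.89 mm = 6.8 cm.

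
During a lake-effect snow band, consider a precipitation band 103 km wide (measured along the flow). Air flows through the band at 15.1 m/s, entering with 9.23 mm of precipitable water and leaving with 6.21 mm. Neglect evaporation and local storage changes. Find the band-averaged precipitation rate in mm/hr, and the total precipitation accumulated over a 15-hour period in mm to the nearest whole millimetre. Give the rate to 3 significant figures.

Column moisture flux per unit crosswind length is F = V × PW.
Inflow: F_in = 15.1 × 9.23 = 139.373 mm·m/s
Outflow: F_out = 15.1 × 6.21 = 93.771 mm·m/s
Steady-state rate R = (F_in − F_out)/L = (139.373 − 93.771) / 103000 m = 4.427e-04 mm/s.
R = 4.427e-04 × 3600 = 1.59 mm/hr.
Over 15 h: total = 1.59 × 15 = 23.85 ≈ 24 mm.

R ≈ 1.59 mm/hr; total ≈ 24 mm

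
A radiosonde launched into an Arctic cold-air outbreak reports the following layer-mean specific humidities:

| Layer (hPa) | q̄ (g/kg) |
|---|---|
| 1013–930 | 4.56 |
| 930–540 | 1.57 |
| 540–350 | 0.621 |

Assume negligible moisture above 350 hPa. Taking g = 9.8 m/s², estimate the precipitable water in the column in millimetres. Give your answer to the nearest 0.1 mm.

PW ≈ 11.3 mm

Precipitable water is the column-integrated vapour mass per unit area: PW = (1/g) Σ q̄ Δp, with q in kg/kg and Δp in Pa (1 kg/m² of water = 1 mm).
Layer 1013–930 hPa: Δp = 83 hPa = 8300 Pa, q̄ = 0.00456 kg/kg → 0.00456 × 8300 / 9.8 = 3.86 mm
Layer 930–540 hPa: Δp = 390 hPa = 39000 Pa, q̄ = 0.00157 kg/kg → 0.00157 × 39000 / 9.8 = 6.25 mm
Layer 540–350 hPa: Δp = 190 hPa = 19000 Pa, q̄ = 0.000621 kg/kg → 0.000621 × 19000 / 9.8 = 1.20 mm
PW = 3.86 + 6.25 + 1.20 = 11.31 ≈ 11.3 mm.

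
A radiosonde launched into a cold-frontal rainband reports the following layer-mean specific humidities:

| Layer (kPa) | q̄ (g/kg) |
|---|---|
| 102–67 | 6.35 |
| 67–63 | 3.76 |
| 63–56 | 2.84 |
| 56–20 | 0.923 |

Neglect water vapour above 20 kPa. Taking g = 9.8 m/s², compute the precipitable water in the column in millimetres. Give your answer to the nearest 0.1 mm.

Precipitable water is the column-integrated vapour mass per unit area: PW = (1/g) Σ q̄ Δp, with q in kg/kg and Δp in Pa (1 kg/m² of water = 1 mm).
Layer 102–67 kPa: Δp = 350 hPa = 35000 Pa, q̄ = 0.00635 kg/kg → 0.00635 × 35000 / 9.8 = 22.68 mm
Layer 67–63 kPa: Δp = 40 hPa = 4000 Pa, q̄ = 0.00376 kg/kg → 0.00376 × 4000 / 9.8 = 1.53 mm
Layer 63–56 kPa: Δp = 70 hPa = 7000 Pa, q̄ = 0.00284 kg/kg → 0.00284 × 7000 / 9.8 = 2.03 mm
Layer 56–20 kPa: Δp = 360 hPa = 36000 Pa, q̄ = 0.000923 kg/kg → 0.000923 × 36000 / 9.8 = 3.39 mm
PW = 22.68 + 1.53 + 2.03 + 3.39 = 29.63 ≈ 29.6 mm.

PW ≈ 29.6 mm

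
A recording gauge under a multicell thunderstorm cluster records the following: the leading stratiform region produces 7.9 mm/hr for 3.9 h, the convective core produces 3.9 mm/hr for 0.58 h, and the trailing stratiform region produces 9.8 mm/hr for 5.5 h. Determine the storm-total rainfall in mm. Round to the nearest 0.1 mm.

total ≈ 87.0 mm

Total = Σ Rᵢ Δtᵢ = 7.9 × 3.9 + 3.9 × 0.58 + 9.8 × 5.5
      = 30.81 + 2.262 + 53.9 = 87.0 mm.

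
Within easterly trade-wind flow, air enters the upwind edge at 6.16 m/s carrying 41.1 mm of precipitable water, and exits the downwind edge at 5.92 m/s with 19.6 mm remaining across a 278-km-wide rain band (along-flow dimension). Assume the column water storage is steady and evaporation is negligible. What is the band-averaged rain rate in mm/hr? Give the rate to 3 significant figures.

Column moisture flux per unit crosswind length is F = V × PW.
Inflow: F_in = 6.16 × 41.1 = 253.176 mm·m/s
Outflow: F_out = 5.92 × 19.6 = 116.032 mm·m/s
Steady-state rate R = (F_in − F_out)/L = (253.176 − 116.032) / 278000 m = 4.933e-04 mm/s.
R = 4.933e-04 × 3600 = 1.78 mm/hr.

R ≈ 1.78 mm/hr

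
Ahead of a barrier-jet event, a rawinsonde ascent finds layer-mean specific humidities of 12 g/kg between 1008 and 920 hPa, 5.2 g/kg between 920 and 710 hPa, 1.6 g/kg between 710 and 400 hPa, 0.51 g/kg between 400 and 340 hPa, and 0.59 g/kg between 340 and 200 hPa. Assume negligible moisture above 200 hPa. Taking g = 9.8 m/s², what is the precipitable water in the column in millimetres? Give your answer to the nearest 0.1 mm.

PW ≈ 28.1 mm

Precipitable water is the column-integrated vapour mass per unit area: PW = (1/g) Σ q̄ Δp, with q in kg/kg and Δp in Pa (1 kg/m² of water = 1 mm).
Layer 1008–920 hPa: Δp = 88 hPa = 8800 Pa, q̄ = 0.012 kg/kg → 0.012 × 8800 / 9.8 = 10.78 mm
Layer 920–710 hPa: Δp = 210 hPa = 21000 Pa, q̄ = 0.0052 kg/kg → 0.0052 × 21000 / 9.8 = 11.14 mm
Layer 710–400 hPa: Δp = 310 hPa = 31000 Pa, q̄ = 0.0016 kg/kg → 0.0016 × 31000 / 9.8 = 5.06 mm
Layer 400–340 hPa: Δp = 60 hPa = 6000 Pa, q̄ = 0.00051 kg/kg → 0.00051 × 6000 / 9.8 = 0.31 mm
Layer 340–200 hPa: Δp = 140 hPa = 14000 Pa, q̄ = 0.00059 kg/kg → 0.00059 × 14000 / 9.8 = 0.84 mm
PW = 10.78 + 11.14 + 5.06 + 0.31 + 0.84 = 28.13 ≈ 28.1 mm.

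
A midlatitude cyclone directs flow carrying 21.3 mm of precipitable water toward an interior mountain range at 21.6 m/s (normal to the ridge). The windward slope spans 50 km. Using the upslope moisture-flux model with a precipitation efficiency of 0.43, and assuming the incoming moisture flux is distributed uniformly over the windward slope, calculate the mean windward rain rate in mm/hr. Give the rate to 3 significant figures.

Incoming column moisture flux per unit ridge length: F = V × PW = 21.6 × 21.3 = 460.08 mm·m/s.
Spread over the 50 km slope with efficiency ε = 0.43: R = ε·F/W = 0.43 × 460.08 / 50000 m = 3.957e-03 mm/s.
R = 3.957e-03 × 3600 = 14.2 mm/hr.

R ≈ 14.2 mm/hr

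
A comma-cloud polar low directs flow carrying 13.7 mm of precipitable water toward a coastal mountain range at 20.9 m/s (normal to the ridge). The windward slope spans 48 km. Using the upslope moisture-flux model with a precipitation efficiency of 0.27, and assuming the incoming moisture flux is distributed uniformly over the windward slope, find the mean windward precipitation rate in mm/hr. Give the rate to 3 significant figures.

R ≈ 5.80 mm/hr

Incoming column moisture flux per unit ridge length: F = V × PW = 20.9 × 13.7 = 286.33 mm·m/s.
Spread over the 48 km slope with efficiency ε = 0.27: R = ε·F/W = 0.27 × 286.33 / 48000 m = 1.611e-03 mm/s.
R = 1.611e-03 × 3600 = 5.80 mm/hr.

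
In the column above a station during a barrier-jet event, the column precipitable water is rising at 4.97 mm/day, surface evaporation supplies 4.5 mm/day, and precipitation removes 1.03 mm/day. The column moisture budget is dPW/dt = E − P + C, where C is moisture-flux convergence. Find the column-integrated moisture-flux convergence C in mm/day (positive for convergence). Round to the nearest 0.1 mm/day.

C ≈ 1.5 mm/day

dPW/dt = +4.97 mm/day.
C = dPW/dt − E + P = (+4.97) − 4.5 + 1.03 = 1.5 mm/day.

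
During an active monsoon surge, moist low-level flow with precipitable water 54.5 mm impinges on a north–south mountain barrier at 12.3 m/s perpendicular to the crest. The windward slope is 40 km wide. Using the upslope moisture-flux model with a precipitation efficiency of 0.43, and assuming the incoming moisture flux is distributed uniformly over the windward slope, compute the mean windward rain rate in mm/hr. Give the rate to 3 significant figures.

R ≈ 25.9 mm/hr

Incoming column moisture flux per unit ridge length: F = V × PW = 12.3 × 54.5 = 670.35 mm·m/s.
Spread over the 40 km slope with efficiency ε = 0.43: R = ε·F/W = 0.43 × 670.35 / 40000 m = 7.206e-03 mm/s.
R = 7.206e-03 × 3600 = 25.9 mm/hr.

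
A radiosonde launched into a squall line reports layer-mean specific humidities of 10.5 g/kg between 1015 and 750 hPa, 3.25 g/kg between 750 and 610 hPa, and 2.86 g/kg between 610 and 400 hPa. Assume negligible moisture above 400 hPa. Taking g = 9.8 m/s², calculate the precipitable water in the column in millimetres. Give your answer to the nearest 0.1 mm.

Precipitable water is the column-integrated vapour mass per unit area: PW = (1/g) Σ q̄ Δp, with q in kg/kg and Δp in Pa (1 kg/m² of water = 1 mm).
Layer 1015–750 hPa: Δp = 265 hPa = 26500 Pa, q̄ = 0.0105 kg/kg → 0.0105 × 26500 / 9.8 = 28.39 mm
Layer 750–610 hPa: Δp = 140 hPa = 14000 Pa, q̄ = 0.00325 kg/kg → 0.00325 × 14000 / 9.8 = 4.64 mm
Layer 610–400 hPa: Δp = 210 hPa = 21000 Pa, q̄ = 0.00286 kg/kg → 0.00286 × 21000 / 9.8 = 6.13 mm
PW = 28.39 + 4.64 + 6.13 = 39.16 ≈ 39.2 mm.

PW ≈ 39.2 mm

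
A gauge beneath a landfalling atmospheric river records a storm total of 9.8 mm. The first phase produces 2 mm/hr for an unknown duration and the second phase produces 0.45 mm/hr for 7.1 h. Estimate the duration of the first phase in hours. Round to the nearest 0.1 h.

duration ≈ 3.3 h

Known phases: 0.45 × 7.1 = 3.195 mm.
Remaining depth = 9.8 − 3.195 = 6.605 mm.
Duration = 6.605 / 2 = 3.3 h.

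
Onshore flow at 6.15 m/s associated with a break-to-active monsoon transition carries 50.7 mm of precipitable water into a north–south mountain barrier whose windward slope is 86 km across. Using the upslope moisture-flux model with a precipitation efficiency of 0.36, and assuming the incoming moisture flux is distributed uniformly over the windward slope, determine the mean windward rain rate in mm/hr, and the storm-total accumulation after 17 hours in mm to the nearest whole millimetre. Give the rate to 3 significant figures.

Incoming column moisture flux per unit ridge length: F = V × PW = 6.15 × 50.7 = 311.805 mm·m/s.
Spread over the 86 km slope with efficiency ε = 0.36: R = ε·F/W = 0.36 × 311.805 / 86000 m = 1.305e-03 mm/s.
R = 1.305e-03 × 3600 = 4.70 mm/hr.
Over 17 h: total = 4.70 × 17 = 79.9 ≈ 80 mm.

R ≈ 4.70 mm/hr; total ≈ 80 mm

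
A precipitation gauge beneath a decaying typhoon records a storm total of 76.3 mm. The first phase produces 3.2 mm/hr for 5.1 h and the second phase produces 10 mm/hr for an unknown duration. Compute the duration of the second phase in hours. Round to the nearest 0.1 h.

duration ≈ 6.0 h

Known phases: 3.2 × 5.1 = 16.32 mm.
Remaining depth = 76.3 − 16.32 = 59.98 mm.
Duration = 59.98 / 10 = 6.0 h.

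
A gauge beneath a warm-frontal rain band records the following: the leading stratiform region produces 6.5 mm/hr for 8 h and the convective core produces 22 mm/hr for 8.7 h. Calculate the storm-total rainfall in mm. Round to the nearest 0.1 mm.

Total = Σ Rᵢ Δtᵢ = 6.5 × 8 + 22 × 8.7
      = 52 + 191.4 = 243.4 mm.

total ≈ 243.4 mm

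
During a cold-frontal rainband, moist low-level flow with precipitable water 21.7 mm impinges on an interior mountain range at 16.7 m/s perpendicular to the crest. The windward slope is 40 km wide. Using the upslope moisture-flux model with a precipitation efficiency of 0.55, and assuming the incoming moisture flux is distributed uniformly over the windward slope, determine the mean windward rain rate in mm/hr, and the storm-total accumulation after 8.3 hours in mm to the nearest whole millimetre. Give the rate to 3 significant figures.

Incoming column moisture flux per unit ridge length: F = V × PW = 16.7 × 21.7 = 362.39 mm·m/s.
Spread over the 40 km slope with efficiency ε = 0.55: R = ε·F/W = 0.55 × 362.39 / 40000 m = 4.983e-03 mm/s.
R = 4.983e-03 × 3600 = 17.9 mm/hr.
Over 8.3 h: total = 17.9 × 8.3 = 148.57 ≈ 149 mm.

R ≈ 17.9 mm/hr; total ≈ 149 mm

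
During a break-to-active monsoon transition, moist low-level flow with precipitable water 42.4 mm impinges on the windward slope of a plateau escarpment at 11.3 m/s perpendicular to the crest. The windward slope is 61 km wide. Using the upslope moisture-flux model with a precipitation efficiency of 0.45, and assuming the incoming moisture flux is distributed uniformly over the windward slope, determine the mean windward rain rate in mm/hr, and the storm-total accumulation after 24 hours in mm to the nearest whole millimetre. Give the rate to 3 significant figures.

Incoming column moisture flux per unit ridge length: F = V × PW = 11.3 × 42.4 = 479.12 mm·m/s.
Spread over the 61 km slope with efficiency ε = 0.45: R = ε·F/W = 0.45 × 479.12 / 61000 m = 3.534e-03 mm/s.
R = 3.534e-03 × 3600 = 12.7 mm/hr.
Over 24 h: total = 12.7 × 24 = 304.8 ≈ 305 mm.

R ≈ 12.7 mm/hr; total ≈ 305 mm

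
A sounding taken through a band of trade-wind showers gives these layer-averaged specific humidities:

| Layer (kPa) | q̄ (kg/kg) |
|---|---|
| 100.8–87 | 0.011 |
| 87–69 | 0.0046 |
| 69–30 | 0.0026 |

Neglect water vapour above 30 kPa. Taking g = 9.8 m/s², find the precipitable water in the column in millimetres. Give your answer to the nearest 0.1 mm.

PW ≈ 34.3 mm

Precipitable water is the column-integrated vapour mass per unit area: PW = (1/g) Σ q̄ Δp, with q in kg/kg and Δp in Pa (1 kg/m² of water = 1 mm).
Layer 100.8–87 kPa: Δp = 138 hPa = 13800 Pa, q̄ = 0.011 kg/kg → 0.011 × 13800 / 9.8 = 15.49 mm
Layer 87–69 kPa: Δp = 180 hPa = 18000 Pa, q̄ = 0.0046 kg/kg → 0.0046 × 18000 / 9.8 = 8.45 mm
Layer 69–30 kPa: Δp = 390 hPa = 39000 Pa, q̄ = 0.0026 kg/kg → 0.0026 × 39000 / 9.8 = 10.35 mm
PW = 15.49 + 8.45 + 10.35 = 34.29 ≈ 34.3 mm.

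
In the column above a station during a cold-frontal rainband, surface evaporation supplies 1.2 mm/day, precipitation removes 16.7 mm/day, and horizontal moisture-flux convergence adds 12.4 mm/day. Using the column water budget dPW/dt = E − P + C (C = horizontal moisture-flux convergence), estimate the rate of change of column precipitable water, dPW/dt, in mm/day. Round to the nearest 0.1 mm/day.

dPW/dt ≈ -3.1 mm/day

dPW/dt = E − P + C = 1.2 − 16.7 + (12.4) = -3.1 mm/day.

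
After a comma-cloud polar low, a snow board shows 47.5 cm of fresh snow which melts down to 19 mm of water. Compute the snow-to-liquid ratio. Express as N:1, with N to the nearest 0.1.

ratio ≈ 25.0

Ratio = snow depth / SWE = 475 mm / 19 mm = 25.0, i.e. 25.0:1.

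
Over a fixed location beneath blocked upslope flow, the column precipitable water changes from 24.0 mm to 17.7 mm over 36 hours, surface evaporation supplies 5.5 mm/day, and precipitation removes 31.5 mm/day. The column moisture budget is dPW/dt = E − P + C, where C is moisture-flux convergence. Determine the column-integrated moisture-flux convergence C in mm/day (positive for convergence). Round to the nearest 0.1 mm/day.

dPW/dt = (17.7 − 24.0) mm / (36/24 day) = -4.200 mm/day.
C = dPW/dt − E + P = (-4.200) − 5.5 + 31.5 = 21.8 mm/day.

C ≈ 21.8 mm/day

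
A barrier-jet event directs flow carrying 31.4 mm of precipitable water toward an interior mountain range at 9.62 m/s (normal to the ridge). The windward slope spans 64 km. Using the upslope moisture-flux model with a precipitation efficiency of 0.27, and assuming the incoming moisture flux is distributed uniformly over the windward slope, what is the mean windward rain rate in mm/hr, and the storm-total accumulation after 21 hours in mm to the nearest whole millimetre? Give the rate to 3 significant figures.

Incoming column moisture flux per unit ridge length: F = V × PW = 9.62 × 31.4 = 302.068 mm·m/s.
Spread over the 64 km slope with efficiency ε = 0.27: R = ε·F/W = 0.27 × 302.068 / 64000 m = 1.274e-03 mm/s.
R = 1.274e-03 × 3600 = 4.59 mm/hr.
Over 21 h: total = 4.59 × 21 = 96.39 ≈ 96 mm.

R ≈ 4.59 mm/hr; total ≈ 96 mm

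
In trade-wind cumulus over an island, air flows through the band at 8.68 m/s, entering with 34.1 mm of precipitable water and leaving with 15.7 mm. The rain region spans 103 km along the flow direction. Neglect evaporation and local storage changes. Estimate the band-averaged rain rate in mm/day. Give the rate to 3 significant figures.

Column moisture flux per unit crosswind length is F = V × PW.
Inflow: F_in = 8.68 × 34.1 = 295.988 mm·m/s
Outflow: F_out = 8.68 × 15.7 = 136.276 mm·m/s
Steady-state rate R = (F_in − F_out)/L = (295.988 − 136.276) / 103000 m = 1.551e-03 mm/s.
R = 1.551e-03 × 3600 × 24 = 134 mm/day.

R ≈ 134 mm/day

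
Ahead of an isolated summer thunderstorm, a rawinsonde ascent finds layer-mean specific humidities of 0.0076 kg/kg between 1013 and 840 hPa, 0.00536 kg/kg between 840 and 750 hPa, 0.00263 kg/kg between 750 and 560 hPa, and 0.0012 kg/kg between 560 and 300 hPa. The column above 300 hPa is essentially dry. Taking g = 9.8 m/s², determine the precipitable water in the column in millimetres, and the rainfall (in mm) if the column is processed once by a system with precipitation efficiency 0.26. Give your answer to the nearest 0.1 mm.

PW ≈ 26.6 mm; rainfall ≈ 6.9 mm

Precipitable water is the column-integrated vapour mass per unit area: PW = (1/g) Σ q̄ Δp, with q in kg/kg and Δp in Pa (1 kg/m² of water = 1 mm).
Layer 1013–840 hPa: Δp = 173 hPa = 17300 Pa, q̄ = 0.0076 kg/kg → 0.0076 × 17300 / 9.8 = 13.42 mm
Layer 840–750 hPa: Δp = 90 hPa = 9000 Pa, q̄ = 0.00536 kg/kg → 0.00536 × 9000 / 9.8 = 4.92 mm
Layer 750–560 hPa: Δp = 190 hPa = 19000 Pa, q̄ = 0.00263 kg/kg → 0.00263 × 19000 / 9.8 = 5.10 mm
Layer 560–300 hPa: Δp = 260 hPa = 26000 Pa, q̄ = 0.0012 kg/kg → 0.0012 × 26000 / 9.8 = 3.18 mm
PW = 13.42 + 4.92 + 5.10 + 3.18 = 26.62 ≈ 26.6 mm.
Rainfall = ε × PW = 0.26 × 26.6 = 6.9 mm.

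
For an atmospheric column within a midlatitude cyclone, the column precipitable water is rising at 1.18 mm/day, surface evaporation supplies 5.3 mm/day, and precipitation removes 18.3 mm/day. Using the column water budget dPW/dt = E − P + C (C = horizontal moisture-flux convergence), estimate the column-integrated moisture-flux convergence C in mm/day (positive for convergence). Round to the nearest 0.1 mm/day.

dPW/dt = +1.18 mm/day.
C = dPW/dt − E + P = (+1.18) − 5.3 + 18.3 = 14.2 mm/day.

C ≈ 14.2 mm/day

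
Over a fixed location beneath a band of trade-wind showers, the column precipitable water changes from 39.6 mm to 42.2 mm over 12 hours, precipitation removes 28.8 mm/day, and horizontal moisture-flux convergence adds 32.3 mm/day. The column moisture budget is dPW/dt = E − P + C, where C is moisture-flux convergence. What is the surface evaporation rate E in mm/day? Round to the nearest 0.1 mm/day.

E ≈ 1.7 mm/day

dPW/dt = (42.2 − 39.6) mm / (12/24 day) = +5.200 mm/day.
E = dPW/dt + P − C = (+5.200) + 28.8 − (32.3) = 1.7 mm/day.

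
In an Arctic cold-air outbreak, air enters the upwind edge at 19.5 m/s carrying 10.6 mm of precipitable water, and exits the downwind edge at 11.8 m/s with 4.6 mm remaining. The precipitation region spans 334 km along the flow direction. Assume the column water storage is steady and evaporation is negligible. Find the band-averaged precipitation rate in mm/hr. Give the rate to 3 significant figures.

R ≈ 1.64 mm/hr

Column moisture flux per unit crosswind length is F = V × PW.
Inflow: F_in = 19.5 × 10.6 = 206.7 mm·m/s
Outflow: F_out = 11.8 × 4.6 = 54.28 mm·m/s
Steady-state rate R = (F_in − F_out)/L = (206.7 − 54.28) / 334000 m = 4.563e-04 mm/s.
R = 4.563e-04 × 3600 = 1.64 mm/hr.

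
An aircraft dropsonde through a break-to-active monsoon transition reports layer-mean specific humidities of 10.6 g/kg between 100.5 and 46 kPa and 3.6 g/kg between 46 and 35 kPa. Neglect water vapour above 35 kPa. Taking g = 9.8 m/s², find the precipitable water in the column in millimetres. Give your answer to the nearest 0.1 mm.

Precipitable water is the column-integrated vapour mass per unit area: PW = (1/g) Σ q̄ Δp, with q in kg/kg and Δp in Pa (1 kg/m² of water = 1 mm).
Layer 100.5–46 kPa: Δp = 545 hPa = 54500 Pa, q̄ = 0.0106 kg/kg → 0.0106 × 54500 / 9.8 = 58.95 mm
Layer 46–35 kPa: Δp = 110 hPa = 11000 Pa, q̄ = 0.0036 kg/kg → 0.0036 × 11000 / 9.8 = 4.04 mm
PW = 58.95 + 4.04 = 62.99 ≈ 63.0 mm.

PW ≈ 63.0 mm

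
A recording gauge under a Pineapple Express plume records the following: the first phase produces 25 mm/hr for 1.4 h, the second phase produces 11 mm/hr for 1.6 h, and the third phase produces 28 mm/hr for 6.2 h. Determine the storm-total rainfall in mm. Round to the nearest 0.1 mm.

Total = Σ Rᵢ Δtᵢ = 25 × 1.4 + 11 × 1.6 + 28 × 6.2
      = 35 + 17.6 + 173.6 = 226.2 mm.

total ≈ 226.2 mm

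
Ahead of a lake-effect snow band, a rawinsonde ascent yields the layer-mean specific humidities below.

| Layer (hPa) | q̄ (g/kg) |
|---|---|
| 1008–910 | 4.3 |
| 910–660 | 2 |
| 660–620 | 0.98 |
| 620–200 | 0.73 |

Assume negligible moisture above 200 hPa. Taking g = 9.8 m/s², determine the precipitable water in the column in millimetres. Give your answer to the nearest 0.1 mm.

Precipitable water is the column-integrated vapour mass per unit area: PW = (1/g) Σ q̄ Δp, with q in kg/kg and Δp in Pa (1 kg/m² of water = 1 mm).
Layer 1008–910 hPa: Δp = 98 hPa = 9800 Pa, q̄ = 0.0043 kg/kg → 0.0043 × 9800 / 9.8 = 4.30 mm
Layer 910–660 hPa: Δp = 250 hPa = 25000 Pa, q̄ = 0.002 kg/kg → 0.002 × 25000 / 9.8 = 5.10 mm
Layer 660–620 hPa: Δp = 40 hPa = 4000 Pa, q̄ = 0.00098 kg/kg → 0.00098 × 4000 / 9.8 = 0.40 mm
Layer 620–200 hPa: Δp = 420 hPa = 42000 Pa, q̄ = 0.00073 kg/kg → 0.00073 × 42000 / 9.8 = 3.13 mm
PW = 4.30 + 5.10 + 0.40 + 3.13 = 12.93 ≈ 12.9 mm.

PW ≈ 12.9 mm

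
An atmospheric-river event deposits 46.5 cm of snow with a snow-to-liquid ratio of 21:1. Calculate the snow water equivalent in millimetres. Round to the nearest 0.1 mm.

SWE ≈ 22.1 mm

SWE = snow depth / ratio = 46.5 cm / 21 = 2.214 cm = 22.1 mm.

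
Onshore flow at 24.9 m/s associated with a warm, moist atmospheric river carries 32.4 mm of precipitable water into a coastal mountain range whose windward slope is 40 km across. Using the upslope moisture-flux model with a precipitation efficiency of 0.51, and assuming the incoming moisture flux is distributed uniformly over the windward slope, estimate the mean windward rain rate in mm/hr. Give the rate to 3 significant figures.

Incoming column moisture flux per unit ridge length: F = V × PW = 24.9 × 32.4 = 806.76 mm·m/s.
Spread over the 40 km slope with efficiency ε = 0.51: R = ε·F/W = 0.51 × 806.76 / 40000 m = 1.029e-02 mm/s.
R = 1.029e-02 × 3600 = 37.0 mm/hr.

R ≈ 37.0 mm/hr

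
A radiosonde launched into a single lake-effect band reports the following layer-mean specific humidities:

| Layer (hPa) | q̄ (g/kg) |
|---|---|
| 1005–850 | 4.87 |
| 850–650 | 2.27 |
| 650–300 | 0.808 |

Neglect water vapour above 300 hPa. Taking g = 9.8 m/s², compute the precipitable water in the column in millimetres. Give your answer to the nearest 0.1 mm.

Precipitable water is the column-integrated vapour mass per unit area: PW = (1/g) Σ q̄ Δp, with q in kg/kg and Δp in Pa (1 kg/m² of water = 1 mm).
Layer 1005–850 hPa: Δp = 155 hPa = 15500 Pa, q̄ = 0.00487 kg/kg → 0.00487 × 15500 / 9.8 = 7.70 mm
Layer 850–650 hPa: Δp = 200 hPa = 20000 Pa, q̄ = 0.00227 kg/kg → 0.00227 × 20000 / 9.8 = 4.63 mm
Layer 650–300 hPa: Δp = 350 hPa = 35000 Pa, q̄ = 0.000808 kg/kg → 0.000808 × 35000 / 9.8 = 2.89 mm
PW = 7.70 + 4.63 + 2.89 = 15.22 ≈ 15.2 mm.

PW ≈ 15.2 mm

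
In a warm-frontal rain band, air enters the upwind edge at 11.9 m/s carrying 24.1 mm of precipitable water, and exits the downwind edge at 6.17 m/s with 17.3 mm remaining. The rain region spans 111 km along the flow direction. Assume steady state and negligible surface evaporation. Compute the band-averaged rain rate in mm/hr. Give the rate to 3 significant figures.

R ≈ 5.84 mm/hr

Column moisture flux per unit crosswind length is F = V × PW.
Inflow: F_in = 11.9 × 24.1 = 286.79 mm·m/s
Outflow: F_out = 6.17 × 17.3 = 106.741 mm·m/s
Steady-state rate R = (F_in − F_out)/L = (286.79 − 106.741) / 111000 m = 1.622e-03 mm/s.
R = 1.622e-03 × 3600 = 5.84 mm/hr.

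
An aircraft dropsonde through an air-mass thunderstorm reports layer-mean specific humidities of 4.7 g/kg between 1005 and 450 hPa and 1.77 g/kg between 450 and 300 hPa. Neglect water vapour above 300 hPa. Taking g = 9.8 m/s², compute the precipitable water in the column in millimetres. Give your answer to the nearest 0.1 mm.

PW ≈ 29.3 mm

Precipitable water is the column-integrated vapour mass per unit area: PW = (1/g) Σ q̄ Δp, with q in kg/kg and Δp in Pa (1 kg/m² of water = 1 mm).
Layer 1005–450 hPa: Δp = 555 hPa = 55500 Pa, q̄ = 0.0047 kg/kg → 0.0047 × 55500 / 9.8 = 26.62 mm
Layer 450–300 hPa: Δp = 150 hPa = 15000 Pa, q̄ = 0.00177 kg/kg → 0.00177 × 15000 / 9.8 = 2.71 mm
PW = 26.62 + 2.71 = 29.33 ≈ 29.3 mm.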